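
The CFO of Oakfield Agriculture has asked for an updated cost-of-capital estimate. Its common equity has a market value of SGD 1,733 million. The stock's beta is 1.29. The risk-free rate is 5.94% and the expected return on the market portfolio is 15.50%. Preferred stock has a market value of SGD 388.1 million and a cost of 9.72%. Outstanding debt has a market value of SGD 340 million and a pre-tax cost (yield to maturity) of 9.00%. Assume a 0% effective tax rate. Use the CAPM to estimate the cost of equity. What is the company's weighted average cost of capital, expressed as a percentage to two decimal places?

15.64%

Market risk premium = 15.5% − 5.94% = 9.56%.
Cost of equity via CAPM: Re = 5.94% + 1.29 × 9.56% = 18.2724%.
Total capital V = 1733 + 388.1 + 340 = 2461.1.
Equity: weight = 1733/2461.1 = 0.7042; cost = 18.2724%.
Preferred: weight = 388.1/2461.1 = 0.1577; cost = 9.72%.
Debt: weight = 340/2461.1 = 0.1381; after-tax cost = 9% × (1 − 0%) = 9.0000%.
WACC = 0.7042 × 18.2724% + 0.1577 × 9.7200% + 0.1381 × 9.0000% = 15.6428%.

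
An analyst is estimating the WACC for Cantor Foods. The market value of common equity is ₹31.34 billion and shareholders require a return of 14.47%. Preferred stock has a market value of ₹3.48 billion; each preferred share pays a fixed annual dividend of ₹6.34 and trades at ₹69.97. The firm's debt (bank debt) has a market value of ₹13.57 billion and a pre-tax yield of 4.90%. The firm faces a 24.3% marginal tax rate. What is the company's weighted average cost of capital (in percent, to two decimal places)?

Cost of preferred: Rp = 6.34 / 69.97 = 9.0610%.
Total capital V = 31.34 + 3.48 + 13.57 = 48.39.
Equity: weight = 31.34/48.39 = 0.6477; cost = 14.47%.
Preferred: weight = 3.48/48.39 = 0.0719; cost = 9.061%.
Bank debt: weight = 13.57/48.39 = 0.2804; after-tax cost = 4.9% × (1 − 24.3%) = 3.7093%.
WACC = 0.6477 × 14.4700% + 0.0719 × 9.0610% + 0.2804 × 3.7093% = 11.0634%.

11.06%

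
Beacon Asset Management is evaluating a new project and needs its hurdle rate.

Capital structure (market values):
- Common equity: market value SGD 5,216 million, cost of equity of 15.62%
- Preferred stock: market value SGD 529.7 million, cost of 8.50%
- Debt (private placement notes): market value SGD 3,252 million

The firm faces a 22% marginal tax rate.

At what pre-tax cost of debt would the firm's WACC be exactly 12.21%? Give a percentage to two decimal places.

Total capital V = 5216 + 529.7 + 3252 = 8997.7.
Equity weight = 5216/8997.7 = 0.5797.
Preferred weight = 529.7/8997.7 = 0.0589.
Private placement notes weight = 3252/8997.7 = 0.3614.
Equity contribution = 0.5797 × 15.62% = 9.0550%.
Preferred contribution = 0.0589 × 8.5% = 0.5004%.
Remaining for debt = 12.21% − 9.5554% = 2.6546%.
Rd × (1 − 22%) × 0.3614 = 2.6546%  ⇒  Rd = 9.4165%.

9.42%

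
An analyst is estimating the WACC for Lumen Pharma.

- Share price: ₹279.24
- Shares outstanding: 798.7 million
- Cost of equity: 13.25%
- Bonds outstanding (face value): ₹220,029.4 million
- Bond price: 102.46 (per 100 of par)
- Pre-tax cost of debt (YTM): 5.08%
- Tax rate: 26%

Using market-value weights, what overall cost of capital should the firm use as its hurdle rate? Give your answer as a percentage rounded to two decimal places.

8.48%

Market value of equity E = 279.24 × 798.7m = 223028.988m. Market value of debt D = 220029.4m × 102.46/100 = 225442.12324m.
Total capital V = 223028.988 + 225442.12324 = 448471.11124.
Equity: weight = 223028.988/448471.11124 = 0.4973; cost = 13.25%.
Bonds outstanding: weight = 225442.12324/448471.11124 = 0.5027; after-tax cost = 5.08% × (1 − 26%) = 3.7592%.
WACC = 0.4973 × 13.2500% + 0.5027 × 3.7592% = 8.4791%.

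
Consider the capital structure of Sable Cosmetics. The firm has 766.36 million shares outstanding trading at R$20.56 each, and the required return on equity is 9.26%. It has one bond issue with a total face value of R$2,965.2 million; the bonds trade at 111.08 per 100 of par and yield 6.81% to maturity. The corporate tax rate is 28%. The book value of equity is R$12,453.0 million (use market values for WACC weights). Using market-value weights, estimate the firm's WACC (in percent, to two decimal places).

8.51%

Market value of equity E = 20.56 × 766.36m = 15756.3616m. Market value of debt D = 2965.2m × 111.08/100 = 3293.74416m.
Total capital V = 15756.3616 + 3293.74416 = 19050.10576.
Equity: weight = 15756.3616/19050.10576 = 0.8271; cost = 9.26%.
Bonds outstanding: weight = 3293.74416/19050.10576 = 0.1729; after-tax cost = 6.81% × (1 − 28%) = 4.9032%.
WACC = 0.8271 × 9.2600% + 0.1729 × 4.9032% = 8.5067%.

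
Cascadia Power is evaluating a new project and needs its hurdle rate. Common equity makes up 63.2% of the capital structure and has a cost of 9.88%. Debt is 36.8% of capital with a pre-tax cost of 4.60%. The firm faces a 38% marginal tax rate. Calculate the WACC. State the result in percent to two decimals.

7.29%

After-tax cost of debt = 4.6% × (1 − 38%) = 2.8520%.
WACC = 0.632 × 9.8800% + 0.368 × 2.8520% = 7.2937%.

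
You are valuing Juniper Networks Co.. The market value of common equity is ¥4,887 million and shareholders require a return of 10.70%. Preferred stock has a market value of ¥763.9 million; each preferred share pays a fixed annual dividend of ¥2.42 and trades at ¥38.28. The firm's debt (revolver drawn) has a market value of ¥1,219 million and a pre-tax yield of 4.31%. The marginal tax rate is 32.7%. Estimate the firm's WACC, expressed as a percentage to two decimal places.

Cost of preferred: Rp = 2.42 / 38.28 = 6.3218%.
Total capital V = 4887 + 763.9 + 1219 = 6869.9.
Equity: weight = 4887/6869.9 = 0.7114; cost = 10.7%.
Preferred: weight = 763.9/6869.9 = 0.1112; cost = 6.3218%.
Revolver drawn: weight = 1219/6869.9 = 0.1774; after-tax cost = 4.31% × (1 − 32.7%) = 2.9006%.
WACC = 0.7114 × 10.7000% + 0.1112 × 6.3218% + 0.1774 × 2.9006% = 8.8292%.

8.83%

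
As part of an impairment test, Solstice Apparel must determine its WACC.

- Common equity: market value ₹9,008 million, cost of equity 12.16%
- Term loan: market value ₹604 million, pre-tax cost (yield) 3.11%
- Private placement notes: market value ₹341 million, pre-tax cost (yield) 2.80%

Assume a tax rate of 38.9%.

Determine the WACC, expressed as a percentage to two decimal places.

Total capital V = 9008 + 604 + 341 = 9953.
Equity: weight = 9008/9953 = 0.9051; cost = 12.16%.
Term loan: weight = 604/9953 = 0.0607; after-tax cost = 3.11% × (1 − 38.9%) = 1.9002%.
Private placement notes: weight = 341/9953 = 0.0343; after-tax cost = 2.8% × (1 − 38.9%) = 1.7108%.
WACC = 0.9051 × 12.1600% + 0.0607 × 1.9002% + 0.0343 × 1.7108% = 11.1794%.

11.18%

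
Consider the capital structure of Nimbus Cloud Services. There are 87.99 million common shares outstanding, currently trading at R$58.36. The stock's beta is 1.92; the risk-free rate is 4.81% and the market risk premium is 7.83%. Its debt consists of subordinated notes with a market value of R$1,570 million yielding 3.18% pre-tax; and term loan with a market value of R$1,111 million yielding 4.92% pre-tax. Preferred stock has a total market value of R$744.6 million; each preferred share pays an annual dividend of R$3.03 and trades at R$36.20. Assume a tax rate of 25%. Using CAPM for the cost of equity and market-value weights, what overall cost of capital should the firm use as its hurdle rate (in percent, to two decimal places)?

Cost of equity via CAPM: Re = 4.81% + 1.92 × 7.83% = 19.8436%.
Cost of preferred: Rp = 3.03 / 36.2 = 8.3702%.
Market value of equity E = 58.36 × 87.99m = 5135.0964m.
Total capital V = 5135.0964 + 744.6 + 1570 + 1111 = 8560.6964.
Equity: weight = 5135.0964/8560.6964 = 0.5998; cost = 19.8436%.
Preferred: weight = 744.6/8560.6964 = 0.0870; cost = 8.3702%.
Subordinated notes: weight = 1570/8560.6964 = 0.1834; after-tax cost = 3.18% × (1 − 25%) = 2.3850%.
Term loan: weight = 1111/8560.6964 = 0.1298; after-tax cost = 4.92% × (1 − 25%) = 3.6900%.
WACC = 0.5998 × 19.8436% + 0.0870 × 8.3702% + 0.1834 × 2.3850% + 0.1298 × 3.6900% = 13.5474%.

13.55%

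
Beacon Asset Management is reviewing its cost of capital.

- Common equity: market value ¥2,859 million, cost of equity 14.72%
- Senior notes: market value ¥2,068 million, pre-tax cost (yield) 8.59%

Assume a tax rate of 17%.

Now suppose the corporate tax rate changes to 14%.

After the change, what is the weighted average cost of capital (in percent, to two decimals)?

11.64%

After the change:
Total capital V = 2859 + 2068 = 4927.
Equity: weight = 2859/4927 = 0.5803; cost = 14.72%.
Senior notes: weight = 2068/4927 = 0.4197; after-tax cost = 8.59% × (1 − 14%) = 7.3874%.
WACC = 0.5803 × 14.7200% + 0.4197 × 7.3874% = 11.6423%.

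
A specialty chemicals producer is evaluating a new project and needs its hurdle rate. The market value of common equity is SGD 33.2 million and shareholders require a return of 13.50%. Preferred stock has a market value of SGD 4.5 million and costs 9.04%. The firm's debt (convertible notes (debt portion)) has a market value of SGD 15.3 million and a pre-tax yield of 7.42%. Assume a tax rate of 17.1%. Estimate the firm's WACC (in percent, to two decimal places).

Total capital V = 33.2 + 4.5 + 15.3 = 53.
Equity: weight = 33.2/53 = 0.6264; cost = 13.5%.
Preferred: weight = 4.5/53 = 0.0849; cost = 9.04%.
Convertible notes (debt portion): weight = 15.3/53 = 0.2887; after-tax cost = 7.42% × (1 − 17.1%) = 6.1512%.
WACC = 0.6264 × 13.5000% + 0.0849 × 9.0400% + 0.2887 × 6.1512% = 10.9999%.

11.00%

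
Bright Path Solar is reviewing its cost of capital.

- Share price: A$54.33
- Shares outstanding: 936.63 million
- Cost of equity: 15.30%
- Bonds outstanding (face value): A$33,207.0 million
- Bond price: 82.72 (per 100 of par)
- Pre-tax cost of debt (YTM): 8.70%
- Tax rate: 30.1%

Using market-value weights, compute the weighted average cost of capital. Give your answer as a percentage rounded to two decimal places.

Market value of equity E = 54.33 × 936.63m = 50887.1079m. Market value of debt D = 33207m × 82.72/100 = 27468.8304m.
Total capital V = 50887.1079 + 27468.8304 = 78355.9383.
Equity: weight = 50887.1079/78355.9383 = 0.6494; cost = 15.3%.
Bonds outstanding: weight = 27468.8304/78355.9383 = 0.3506; after-tax cost = 8.7% × (1 − 30.1%) = 6.0813%.
WACC = 0.6494 × 15.3000% + 0.3506 × 6.0813% = 12.0682%.

12.07%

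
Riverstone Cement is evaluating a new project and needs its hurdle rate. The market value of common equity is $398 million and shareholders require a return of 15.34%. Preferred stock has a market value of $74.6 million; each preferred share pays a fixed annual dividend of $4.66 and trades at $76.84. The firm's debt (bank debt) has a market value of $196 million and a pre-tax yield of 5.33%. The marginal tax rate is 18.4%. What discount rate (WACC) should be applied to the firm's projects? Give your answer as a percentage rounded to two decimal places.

11.08%

Cost of preferred: Rp = 4.66 / 76.84 = 6.0645%.
Total capital V = 398 + 74.6 + 196 = 668.6.
Equity: weight = 398/668.6 = 0.5953; cost = 15.34%.
Preferred: weight = 74.6/668.6 = 0.1116; cost = 6.0645%.
Bank debt: weight = 196/668.6 = 0.2931; after-tax cost = 5.33% × (1 − 18.4%) = 4.3493%.
WACC = 0.5953 × 15.3400% + 0.1116 × 6.0645% + 0.2931 × 4.3493% = 11.0831%.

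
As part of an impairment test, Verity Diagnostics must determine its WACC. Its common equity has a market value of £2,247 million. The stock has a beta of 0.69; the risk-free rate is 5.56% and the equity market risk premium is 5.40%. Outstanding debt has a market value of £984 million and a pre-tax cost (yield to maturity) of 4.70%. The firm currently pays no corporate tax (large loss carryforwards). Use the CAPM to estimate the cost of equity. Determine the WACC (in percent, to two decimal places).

Cost of equity via CAPM: Re = 5.56% + 0.69 × 5.4% = 9.2860%.
Total capital V = 2247 + 984 = 3231.
Equity: weight = 2247/3231 = 0.6955; cost = 9.286%.
Debt: weight = 984/3231 = 0.3045; after-tax cost = 4.7% × (1 − 0%) = 4.7000%.
WACC = 0.6955 × 9.2860% + 0.3045 × 4.7000% = 7.8893%.

7.89%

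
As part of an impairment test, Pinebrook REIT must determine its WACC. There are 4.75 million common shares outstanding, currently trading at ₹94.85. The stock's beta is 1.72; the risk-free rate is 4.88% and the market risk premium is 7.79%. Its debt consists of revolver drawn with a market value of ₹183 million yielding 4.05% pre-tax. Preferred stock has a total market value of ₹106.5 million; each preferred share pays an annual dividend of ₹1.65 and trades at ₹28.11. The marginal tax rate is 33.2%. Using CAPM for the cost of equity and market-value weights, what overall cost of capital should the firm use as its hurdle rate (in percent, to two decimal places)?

12.64%

Cost of equity via CAPM: Re = 4.88% + 1.72 × 7.79% = 18.2788%.
Cost of preferred: Rp = 1.65 / 28.11 = 5.8698%.
Market value of equity E = 94.85 × 4.75m = 450.5375m.
Total capital V = 450.5375 + 106.5 + 183 = 740.0375.
Equity: weight = 450.5375/740.0375 = 0.6088; cost = 18.2788%.
Preferred: weight = 106.5/740.0375 = 0.1439; cost = 5.8698%.
Revolver drawn: weight = 183/740.0375 = 0.2473; after-tax cost = 4.05% × (1 − 33.2%) = 2.7054%.
WACC = 0.6088 × 18.2788% + 0.1439 × 5.8698% + 0.2473 × 2.7054% = 12.6419%.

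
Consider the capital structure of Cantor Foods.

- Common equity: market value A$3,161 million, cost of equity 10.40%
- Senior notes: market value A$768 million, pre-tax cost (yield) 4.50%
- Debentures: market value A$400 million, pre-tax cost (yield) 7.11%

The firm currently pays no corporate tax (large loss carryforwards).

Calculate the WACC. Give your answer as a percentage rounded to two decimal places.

9.05%

Total capital V = 3161 + 768 + 400 = 4329.
Equity: weight = 3161/4329 = 0.7302; cost = 10.4%.
Senior notes: weight = 768/4329 = 0.1774; after-tax cost = 4.5% × (1 − 0%) = 4.5000%.
Debentures: weight = 400/4329 = 0.0924; after-tax cost = 7.11% × (1 − 0%) = 7.1100%.
WACC = 0.7302 × 10.4000% + 0.1774 × 4.5000% + 0.0924 × 7.1100% = 9.0493%.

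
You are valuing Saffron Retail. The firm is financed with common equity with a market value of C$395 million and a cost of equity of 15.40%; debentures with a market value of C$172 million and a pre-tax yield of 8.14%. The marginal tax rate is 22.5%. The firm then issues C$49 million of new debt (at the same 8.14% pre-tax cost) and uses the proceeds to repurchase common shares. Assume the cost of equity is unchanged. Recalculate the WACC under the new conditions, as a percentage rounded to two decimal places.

After the change:
Total capital V = 346 + 221 = 567.
Equity: weight = 346/567 = 0.6102; cost = 15.4%.
Debentures: weight = 221/567 = 0.3898; after-tax cost = 8.14% × (1 − 22.5%) = 6.3085%.
WACC = 0.6102 × 15.4000% + 0.3898 × 6.3085% = 11.8564%.

11.86%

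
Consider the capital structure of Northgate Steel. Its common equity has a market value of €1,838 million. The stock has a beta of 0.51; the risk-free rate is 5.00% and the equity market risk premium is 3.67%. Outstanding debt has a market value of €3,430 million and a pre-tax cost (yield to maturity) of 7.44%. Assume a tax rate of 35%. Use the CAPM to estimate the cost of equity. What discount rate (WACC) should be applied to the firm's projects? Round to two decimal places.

5.55%

Cost of equity via CAPM: Re = 5.0% + 0.51 × 3.67% = 6.8717%.
Total capital V = 1838 + 3430 = 5268.
Equity: weight = 1838/5268 = 0.3489; cost = 6.8717%.
Debt: weight = 3430/5268 = 0.6511; after-tax cost = 7.44% × (1 − 35%) = 4.8360%.
WACC = 0.3489 × 6.8717% + 0.6511 × 4.8360% = 5.5463%.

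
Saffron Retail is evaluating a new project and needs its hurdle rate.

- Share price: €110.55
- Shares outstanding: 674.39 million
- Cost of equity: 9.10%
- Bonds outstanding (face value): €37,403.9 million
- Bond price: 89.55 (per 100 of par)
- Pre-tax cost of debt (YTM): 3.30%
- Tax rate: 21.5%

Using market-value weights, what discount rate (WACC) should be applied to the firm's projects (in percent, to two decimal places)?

7.08%

Market value of equity E = 110.55 × 674.39m = 74553.8145m. Market value of debt D = 37403.9m × 89.55/100 = 33495.19245m.
Total capital V = 74553.8145 + 33495.19245 = 108049.00695.
Equity: weight = 74553.8145/108049.00695 = 0.6900; cost = 9.1%.
Bonds outstanding: weight = 33495.19245/108049.00695 = 0.3100; after-tax cost = 3.3% × (1 − 21.5%) = 2.5905%.
WACC = 0.6900 × 9.1000% + 0.3100 × 2.5905% = 7.0821%.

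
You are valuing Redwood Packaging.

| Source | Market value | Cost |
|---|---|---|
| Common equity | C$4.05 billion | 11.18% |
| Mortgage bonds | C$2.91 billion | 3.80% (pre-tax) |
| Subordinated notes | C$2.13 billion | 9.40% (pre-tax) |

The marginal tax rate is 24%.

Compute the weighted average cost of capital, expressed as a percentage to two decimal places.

Total capital V = 4.05 + 2.91 + 2.13 = 9.09.
Equity: weight = 4.05/9.09 = 0.4455; cost = 11.18%.
Mortgage bonds: weight = 2.91/9.09 = 0.3201; after-tax cost = 3.8% × (1 − 24%) = 2.8880%.
Subordinated notes: weight = 2.13/9.09 = 0.2343; after-tax cost = 9.4% × (1 − 24%) = 7.1440%.
WACC = 0.4455 × 11.1800% + 0.3201 × 2.8880% + 0.2343 × 7.1440% = 7.5797%.

7.58%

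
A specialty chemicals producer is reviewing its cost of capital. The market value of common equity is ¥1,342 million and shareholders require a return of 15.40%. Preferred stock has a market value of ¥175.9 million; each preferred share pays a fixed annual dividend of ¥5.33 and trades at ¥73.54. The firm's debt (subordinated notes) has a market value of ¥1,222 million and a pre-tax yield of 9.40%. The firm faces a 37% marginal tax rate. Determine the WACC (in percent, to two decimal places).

10.65%

Cost of preferred: Rp = 5.33 / 73.54 = 7.2478%.
Total capital V = 1342 + 175.9 + 1222 = 2739.9.
Equity: weight = 1342/2739.9 = 0.4898; cost = 15.4%.
Preferred: weight = 175.9/2739.9 = 0.0642; cost = 7.2478%.
Subordinated notes: weight = 1222/2739.9 = 0.4460; after-tax cost = 9.4% × (1 − 37%) = 5.9220%.
WACC = 0.4898 × 15.4000% + 0.0642 × 7.2478% + 0.4460 × 5.9220% = 10.6494%.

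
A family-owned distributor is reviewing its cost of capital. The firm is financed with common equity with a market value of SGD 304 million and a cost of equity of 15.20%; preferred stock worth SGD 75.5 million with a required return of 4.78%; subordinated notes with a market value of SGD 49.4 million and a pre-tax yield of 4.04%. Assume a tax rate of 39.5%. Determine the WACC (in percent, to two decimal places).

11.90%

Total capital V = 304 + 75.5 + 49.4 = 428.9.
Equity: weight = 304/428.9 = 0.7088; cost = 15.2%.
Preferred: weight = 75.5/428.9 = 0.1760; cost = 4.78%.
Subordinated notes: weight = 49.4/428.9 = 0.1152; after-tax cost = 4.04% × (1 − 39.5%) = 2.4442%.
WACC = 0.7088 × 15.2000% + 0.1760 × 4.7800% + 0.1152 × 2.4442% = 11.8966%.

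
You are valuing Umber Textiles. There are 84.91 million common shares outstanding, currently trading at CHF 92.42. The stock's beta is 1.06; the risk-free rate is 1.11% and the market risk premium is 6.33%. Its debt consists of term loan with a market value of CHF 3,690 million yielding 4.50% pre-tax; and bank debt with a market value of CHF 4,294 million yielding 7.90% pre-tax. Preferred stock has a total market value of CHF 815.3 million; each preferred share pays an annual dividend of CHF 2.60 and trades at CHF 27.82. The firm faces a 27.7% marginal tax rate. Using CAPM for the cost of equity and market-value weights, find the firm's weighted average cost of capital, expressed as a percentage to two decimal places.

6.34%

Cost of equity via CAPM: Re = 1.11% + 1.06 × 6.33% = 7.8198%.
Cost of preferred: Rp = 2.6 / 27.82 = 9.3458%.
Market value of equity E = 92.42 × 84.91m = 7847.3822m.
Total capital V = 7847.3822 + 815.3 + 3690 + 4294 = 16646.6822.
Equity: weight = 7847.3822/16646.6822 = 0.4714; cost = 7.8198%.
Preferred: weight = 815.3/16646.6822 = 0.0490; cost = 9.3458%.
Term loan: weight = 3690/16646.6822 = 0.2217; after-tax cost = 4.5% × (1 − 27.7%) = 3.2535%.
Bank debt: weight = 4294/16646.6822 = 0.2579; after-tax cost = 7.9% × (1 − 27.7%) = 5.7117%.
WACC = 0.4714 × 7.8198% + 0.0490 × 9.3458% + 0.2217 × 3.2535% + 0.2579 × 5.7117% = 6.3386%.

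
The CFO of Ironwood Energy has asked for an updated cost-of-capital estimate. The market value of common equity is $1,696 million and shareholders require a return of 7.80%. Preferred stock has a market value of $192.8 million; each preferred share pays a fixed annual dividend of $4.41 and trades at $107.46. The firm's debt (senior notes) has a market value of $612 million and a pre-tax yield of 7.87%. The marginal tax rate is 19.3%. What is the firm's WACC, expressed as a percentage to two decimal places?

Cost of preferred: Rp = 4.41 / 107.46 = 4.1039%.
Total capital V = 1696 + 192.8 + 612 = 2500.8.
Equity: weight = 1696/2500.8 = 0.6782; cost = 7.8%.
Preferred: weight = 192.8/2500.8 = 0.0771; cost = 4.1039%.
Senior notes: weight = 612/2500.8 = 0.2447; after-tax cost = 7.87% × (1 − 19.3%) = 6.3511%.
WACC = 0.6782 × 7.8000% + 0.0771 × 4.1039% + 0.2447 × 6.3511% = 7.1605%.

7.16%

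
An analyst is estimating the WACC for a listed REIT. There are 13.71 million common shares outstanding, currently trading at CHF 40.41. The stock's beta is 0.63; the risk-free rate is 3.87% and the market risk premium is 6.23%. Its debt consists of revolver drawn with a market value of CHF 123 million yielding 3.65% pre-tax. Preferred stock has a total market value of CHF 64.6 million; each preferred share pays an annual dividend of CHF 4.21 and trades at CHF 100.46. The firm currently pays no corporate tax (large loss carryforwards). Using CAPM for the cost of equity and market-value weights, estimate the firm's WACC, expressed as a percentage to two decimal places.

6.79%

Cost of equity via CAPM: Re = 3.87% + 0.63 × 6.23% = 7.7949%.
Cost of preferred: Rp = 4.21 / 100.46 = 4.1907%.
Market value of equity E = 40.41 × 13.71m = 554.0211m.
Total capital V = 554.0211 + 64.6 + 123 = 741.6211.
Equity: weight = 554.0211/741.6211 = 0.7470; cost = 7.7949%.
Preferred: weight = 64.6/741.6211 = 0.0871; cost = 4.1907%.
Revolver drawn: weight = 123/741.6211 = 0.1659; after-tax cost = 3.65% × (1 − 0%) = 3.6500%.
WACC = 0.7470 × 7.7949% + 0.0871 × 4.1907% + 0.1659 × 3.6500% = 6.7935%.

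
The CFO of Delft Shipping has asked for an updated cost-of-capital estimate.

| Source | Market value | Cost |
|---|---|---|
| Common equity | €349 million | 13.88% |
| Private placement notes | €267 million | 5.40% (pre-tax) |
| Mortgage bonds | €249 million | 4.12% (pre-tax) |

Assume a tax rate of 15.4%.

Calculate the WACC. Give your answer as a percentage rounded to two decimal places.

Total capital V = 349 + 267 + 249 = 865.
Equity: weight = 349/865 = 0.4035; cost = 13.88%.
Private placement notes: weight = 267/865 = 0.3087; after-tax cost = 5.4% × (1 − 15.4%) = 4.5684%.
Mortgage bonds: weight = 249/865 = 0.2879; after-tax cost = 4.12% × (1 − 15.4%) = 3.4855%.
WACC = 0.4035 × 13.8800% + 0.3087 × 4.5684% + 0.2879 × 3.4855% = 8.0136%.

8.01%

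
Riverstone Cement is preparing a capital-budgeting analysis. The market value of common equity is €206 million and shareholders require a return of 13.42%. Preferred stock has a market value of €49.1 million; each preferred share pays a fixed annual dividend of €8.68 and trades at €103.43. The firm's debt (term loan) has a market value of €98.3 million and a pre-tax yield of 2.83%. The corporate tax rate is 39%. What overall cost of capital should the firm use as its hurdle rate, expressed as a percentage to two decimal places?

9.47%

Cost of preferred: Rp = 8.68 / 103.43 = 8.3921%.
Total capital V = 206 + 49.1 + 98.3 = 353.4.
Equity: weight = 206/353.4 = 0.5829; cost = 13.42%.
Preferred: weight = 49.1/353.4 = 0.1389; cost = 8.3921%.
Term loan: weight = 98.3/353.4 = 0.2782; after-tax cost = 2.83% × (1 − 39%) = 1.7263%.
WACC = 0.5829 × 13.4200% + 0.1389 × 8.3921% + 0.2782 × 1.7263% = 9.4688%.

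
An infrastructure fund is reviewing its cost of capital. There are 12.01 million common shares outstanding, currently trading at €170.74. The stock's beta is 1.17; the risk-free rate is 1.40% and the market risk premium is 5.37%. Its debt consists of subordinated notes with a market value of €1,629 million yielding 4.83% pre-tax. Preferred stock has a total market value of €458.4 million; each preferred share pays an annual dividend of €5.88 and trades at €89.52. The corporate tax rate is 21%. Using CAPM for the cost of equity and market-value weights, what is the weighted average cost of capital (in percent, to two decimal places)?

6.04%

Cost of equity via CAPM: Re = 1.4% + 1.17 × 5.37% = 7.6829%.
Cost of preferred: Rp = 5.88 / 89.52 = 6.5684%.
Market value of equity E = 170.74 × 12.01m = 2050.5874m.
Total capital V = 2050.5874 + 458.4 + 1629 = 4137.9874.
Equity: weight = 2050.5874/4137.9874 = 0.4956; cost = 7.6829%.
Preferred: weight = 458.4/4137.9874 = 0.1108; cost = 6.5684%.
Subordinated notes: weight = 1629/4137.9874 = 0.3937; after-tax cost = 4.83% × (1 − 21%) = 3.8157%.
WACC = 0.4956 × 7.6829% + 0.1108 × 6.5684% + 0.3937 × 3.8157% = 6.0370%.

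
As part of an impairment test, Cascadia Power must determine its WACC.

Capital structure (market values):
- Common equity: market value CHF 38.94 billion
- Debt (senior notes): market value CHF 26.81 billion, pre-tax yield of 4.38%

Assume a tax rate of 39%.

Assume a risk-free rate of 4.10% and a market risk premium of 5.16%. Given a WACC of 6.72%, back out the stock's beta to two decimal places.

1.05

Total capital V = 38.94 + 26.81 = 65.75.
Equity weight = 38.94/65.75 = 0.5922.
Senior notes weight = 26.81/65.75 = 0.4078.
Debt contribution = 0.4078 × 4.38% × (1 − 39%) = 1.0894%.
Required equity contribution = 6.72% − 1.0894% = 5.6306%  ⇒  Re = 9.5072%.
CAPM: 9.5072% = 4.1% + β × 5.16%  ⇒  β = 1.0479.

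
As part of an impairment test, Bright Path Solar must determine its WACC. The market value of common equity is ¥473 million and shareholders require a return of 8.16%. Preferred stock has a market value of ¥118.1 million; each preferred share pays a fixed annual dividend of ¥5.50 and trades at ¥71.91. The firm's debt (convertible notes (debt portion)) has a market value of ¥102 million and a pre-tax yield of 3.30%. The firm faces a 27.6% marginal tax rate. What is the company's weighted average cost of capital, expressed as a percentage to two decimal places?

Cost of preferred: Rp = 5.5 / 71.91 = 7.6484%.
Total capital V = 473 + 118.1 + 102 = 693.1.
Equity: weight = 473/693.1 = 0.6824; cost = 8.16%.
Preferred: weight = 118.1/693.1 = 0.1704; cost = 7.6484%.
Convertible notes (debt portion): weight = 102/693.1 = 0.1472; after-tax cost = 3.3% × (1 − 27.6%) = 2.3892%.
WACC = 0.6824 × 8.1600% + 0.1704 × 7.6484% + 0.1472 × 2.3892% = 7.2236%.

7.22%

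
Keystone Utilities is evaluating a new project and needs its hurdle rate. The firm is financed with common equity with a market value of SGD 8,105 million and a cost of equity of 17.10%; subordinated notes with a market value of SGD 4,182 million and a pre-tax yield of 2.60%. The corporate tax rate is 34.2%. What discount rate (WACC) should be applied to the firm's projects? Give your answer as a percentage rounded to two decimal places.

11.86%

Total capital V = 8105 + 4182 = 12287.
Equity: weight = 8105/12287 = 0.6596; cost = 17.1%.
Subordinated notes: weight = 4182/12287 = 0.3404; after-tax cost = 2.6% × (1 − 34.2%) = 1.7108%.
WACC = 0.6596 × 17.1000% + 0.3404 × 1.7108% = 11.8621%.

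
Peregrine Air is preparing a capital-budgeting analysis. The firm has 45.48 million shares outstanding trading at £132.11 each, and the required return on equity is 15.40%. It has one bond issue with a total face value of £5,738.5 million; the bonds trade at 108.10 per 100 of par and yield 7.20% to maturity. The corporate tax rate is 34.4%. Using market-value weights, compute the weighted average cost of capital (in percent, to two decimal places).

9.98%

Market value of equity E = 132.11 × 45.48m = 6008.3628m. Market value of debt D = 5738.5m × 108.1/100 = 6203.3185m.
Total capital V = 6008.3628 + 6203.3185 = 12211.6813.
Equity: weight = 6008.3628/12211.6813 = 0.4920; cost = 15.4%.
Bonds outstanding: weight = 6203.3185/12211.6813 = 0.5080; after-tax cost = 7.2% × (1 − 34.4%) = 4.7232%.
WACC = 0.4920 × 15.4000% + 0.5080 × 4.7232% = 9.9764%.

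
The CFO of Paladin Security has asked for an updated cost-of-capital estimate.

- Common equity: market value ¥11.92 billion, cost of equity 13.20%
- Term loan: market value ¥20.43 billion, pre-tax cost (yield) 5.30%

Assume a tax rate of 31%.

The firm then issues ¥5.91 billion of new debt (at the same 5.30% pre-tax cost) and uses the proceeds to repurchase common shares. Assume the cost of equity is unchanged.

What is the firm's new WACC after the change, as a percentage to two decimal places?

5.43%

After the change:
Total capital V = 6.01 + 26.34 = 32.35.
Equity: weight = 6.01/32.35 = 0.1858; cost = 13.2%.
Term loan: weight = 26.34/32.35 = 0.8142; after-tax cost = 5.3% × (1 − 31%) = 3.6570%.
WACC = 0.1858 × 13.2000% + 0.8142 × 3.6570% = 5.4299%.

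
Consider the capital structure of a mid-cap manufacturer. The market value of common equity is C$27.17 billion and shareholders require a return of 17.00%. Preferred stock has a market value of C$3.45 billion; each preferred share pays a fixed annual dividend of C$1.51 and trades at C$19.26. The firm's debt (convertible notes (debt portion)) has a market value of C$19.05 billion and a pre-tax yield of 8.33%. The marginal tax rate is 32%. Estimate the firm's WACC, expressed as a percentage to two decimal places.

Cost of preferred: Rp = 1.51 / 19.26 = 7.8401%.
Total capital V = 27.17 + 3.45 + 19.05 = 49.67.
Equity: weight = 27.17/49.67 = 0.5470; cost = 17%.
Preferred: weight = 3.45/49.67 = 0.0695; cost = 7.8401%.
Convertible notes (debt portion): weight = 19.05/49.67 = 0.3835; after-tax cost = 8.33% × (1 − 32%) = 5.6644%.
WACC = 0.5470 × 17.0000% + 0.0695 × 7.8401% + 0.3835 × 5.6644% = 12.0162%.

12.02%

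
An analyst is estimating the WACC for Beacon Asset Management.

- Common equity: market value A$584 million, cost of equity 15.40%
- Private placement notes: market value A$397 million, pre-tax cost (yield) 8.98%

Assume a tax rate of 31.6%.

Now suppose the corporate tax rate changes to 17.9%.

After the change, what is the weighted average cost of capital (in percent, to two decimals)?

After the change:
Total capital V = 584 + 397 = 981.
Equity: weight = 584/981 = 0.5953; cost = 15.4%.
Private placement notes: weight = 397/981 = 0.4047; after-tax cost = 8.98% × (1 − 17.9%) = 7.3726%.
WACC = 0.5953 × 15.4000% + 0.4047 × 7.3726% = 12.1514%.

12.15%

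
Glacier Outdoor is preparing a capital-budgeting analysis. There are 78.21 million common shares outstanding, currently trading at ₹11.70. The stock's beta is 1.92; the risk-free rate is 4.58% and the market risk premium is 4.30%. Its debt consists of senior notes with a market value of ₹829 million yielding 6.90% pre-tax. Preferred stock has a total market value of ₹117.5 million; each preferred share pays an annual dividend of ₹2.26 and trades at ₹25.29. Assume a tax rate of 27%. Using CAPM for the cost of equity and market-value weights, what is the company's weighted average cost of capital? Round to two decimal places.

Cost of equity via CAPM: Re = 4.58% + 1.92 × 4.3% = 12.8360%.
Cost of preferred: Rp = 2.26 / 25.29 = 8.9363%.
Market value of equity E = 11.7 × 78.21m = 915.057m.
Total capital V = 915.057 + 117.5 + 829 = 1861.557.
Equity: weight = 915.057/1861.557 = 0.4916; cost = 12.836%.
Preferred: weight = 117.5/1861.557 = 0.0631; cost = 8.9363%.
Senior notes: weight = 829/1861.557 = 0.4453; after-tax cost = 6.9% × (1 − 27%) = 5.0370%.
WACC = 0.4916 × 12.8360% + 0.0631 × 8.9363% + 0.4453 × 5.0370% = 9.1168%.

9.12%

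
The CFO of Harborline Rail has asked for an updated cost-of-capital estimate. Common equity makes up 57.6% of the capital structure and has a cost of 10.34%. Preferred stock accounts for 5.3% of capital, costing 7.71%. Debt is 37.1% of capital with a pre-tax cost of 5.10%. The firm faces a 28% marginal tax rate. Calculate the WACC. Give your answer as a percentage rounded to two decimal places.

After-tax cost of debt = 5.1% × (1 − 28%) = 3.6720%.
WACC = 0.576 × 10.3400% + 0.053 × 7.7100% + 0.371 × 3.6720% = 7.7268%.

7.73%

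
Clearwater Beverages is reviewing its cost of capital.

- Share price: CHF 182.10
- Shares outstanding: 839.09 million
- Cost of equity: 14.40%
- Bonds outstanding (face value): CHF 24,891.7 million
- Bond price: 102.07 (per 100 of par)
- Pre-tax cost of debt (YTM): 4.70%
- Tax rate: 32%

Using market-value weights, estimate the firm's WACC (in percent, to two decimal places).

12.80%

Market value of equity E = 182.1 × 839.09m = 152798.289m. Market value of debt D = 24891.7m × 102.07/100 = 25406.95819m.
Total capital V = 152798.289 + 25406.95819 = 178205.24719.
Equity: weight = 152798.289/178205.24719 = 0.8574; cost = 14.4%.
Bonds outstanding: weight = 25406.95819/178205.24719 = 0.1426; after-tax cost = 4.7% × (1 − 32%) = 3.1960%.
WACC = 0.8574 × 14.4000% + 0.1426 × 3.1960% = 12.8026%.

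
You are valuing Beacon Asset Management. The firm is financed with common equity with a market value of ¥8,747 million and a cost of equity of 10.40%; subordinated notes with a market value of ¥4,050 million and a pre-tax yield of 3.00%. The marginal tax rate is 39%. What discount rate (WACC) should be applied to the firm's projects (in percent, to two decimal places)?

7.69%

Total capital V = 8747 + 4050 = 12797.
Equity: weight = 8747/12797 = 0.6835; cost = 10.4%.
Subordinated notes: weight = 4050/12797 = 0.3165; after-tax cost = 3% × (1 − 39%) = 1.8300%.
WACC = 0.6835 × 10.4000% + 0.3165 × 1.8300% = 7.6878%.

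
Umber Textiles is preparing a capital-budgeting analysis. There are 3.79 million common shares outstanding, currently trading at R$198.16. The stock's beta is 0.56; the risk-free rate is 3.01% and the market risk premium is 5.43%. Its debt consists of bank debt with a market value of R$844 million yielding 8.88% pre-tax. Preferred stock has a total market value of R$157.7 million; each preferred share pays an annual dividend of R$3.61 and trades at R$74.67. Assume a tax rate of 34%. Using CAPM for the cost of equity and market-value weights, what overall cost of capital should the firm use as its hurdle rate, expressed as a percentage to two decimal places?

5.85%

Cost of equity via CAPM: Re = 3.01% + 0.56 × 5.43% = 6.0508%.
Cost of preferred: Rp = 3.61 / 74.67 = 4.8346%.
Market value of equity E = 198.16 × 3.79m = 751.0264m.
Total capital V = 751.0264 + 157.7 + 844 = 1752.7264.
Equity: weight = 751.0264/1752.7264 = 0.4285; cost = 6.0508%.
Preferred: weight = 157.7/1752.7264 = 0.0900; cost = 4.8346%.
Bank debt: weight = 844/1752.7264 = 0.4815; after-tax cost = 8.88% × (1 − 34%) = 5.8608%.
WACC = 0.4285 × 6.0508% + 0.0900 × 4.8346% + 0.4815 × 5.8608% = 5.8499%.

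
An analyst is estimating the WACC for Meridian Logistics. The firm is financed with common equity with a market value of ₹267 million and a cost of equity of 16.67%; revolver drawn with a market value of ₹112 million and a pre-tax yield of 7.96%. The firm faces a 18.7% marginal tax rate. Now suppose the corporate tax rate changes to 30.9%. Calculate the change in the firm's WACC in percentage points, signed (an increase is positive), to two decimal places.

Current WACC:
Total capital V = 267 + 112 = 379.
Equity: weight = 267/379 = 0.7045; cost = 16.67%.
Revolver drawn: weight = 112/379 = 0.2955; after-tax cost = 7.96% × (1 − 18.7%) = 6.4715%.
WACC = 0.7045 × 16.6700% + 0.2955 × 6.4715% = 13.6562%.
After the change:
Total capital V = 267 + 112 = 379.
Equity: weight = 267/379 = 0.7045; cost = 16.67%.
Revolver drawn: weight = 112/379 = 0.2955; after-tax cost = 7.96% × (1 − 30.9%) = 5.5004%.
WACC = 0.7045 × 16.6700% + 0.2955 × 5.5004% = 13.3692%.
Change in WACC = 13.3692% − 13.6562% = -0.2870 pp.

-0.29 pp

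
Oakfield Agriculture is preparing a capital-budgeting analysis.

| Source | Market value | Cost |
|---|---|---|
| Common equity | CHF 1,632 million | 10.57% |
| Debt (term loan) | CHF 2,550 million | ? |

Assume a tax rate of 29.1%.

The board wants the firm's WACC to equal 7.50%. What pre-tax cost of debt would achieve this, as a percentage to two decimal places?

Total capital V = 1632 + 2550 = 4182.
Equity weight = 1632/4182 = 0.3902.
Term loan weight = 2550/4182 = 0.6098.
Equity contribution = 0.3902 × 10.57% = 4.1249%.
Remaining for debt = 7.5% − 4.1249% = 3.3751%.
Rd × (1 − 29.1%) × 0.6098 = 3.3751%  ⇒  Rd = 7.8071%.

7.81%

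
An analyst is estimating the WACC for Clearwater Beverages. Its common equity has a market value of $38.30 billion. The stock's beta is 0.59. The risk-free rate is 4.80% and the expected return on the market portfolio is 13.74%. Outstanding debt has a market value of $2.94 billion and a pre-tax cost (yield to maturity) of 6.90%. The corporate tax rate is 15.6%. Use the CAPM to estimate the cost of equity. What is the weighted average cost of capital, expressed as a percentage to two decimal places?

9.77%

Market risk premium = 13.74% − 4.8% = 8.94%.
Cost of equity via CAPM: Re = 4.8% + 0.59 × 8.94% = 10.0746%.
Total capital V = 38.3 + 2.94 = 41.24.
Equity: weight = 38.3/41.24 = 0.9287; cost = 10.0746%.
Debt: weight = 2.94/41.24 = 0.0713; after-tax cost = 6.9% × (1 − 15.6%) = 5.8236%.
WACC = 0.9287 × 10.0746% + 0.0713 × 5.8236% = 9.7715%.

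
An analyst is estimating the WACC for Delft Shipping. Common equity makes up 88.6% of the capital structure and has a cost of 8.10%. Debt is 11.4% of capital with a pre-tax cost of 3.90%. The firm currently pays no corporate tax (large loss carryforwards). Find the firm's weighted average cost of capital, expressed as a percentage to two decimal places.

After-tax cost of debt = 3.9% × (1 − 0%) = 3.9000%.
WACC = 0.886 × 8.1000% + 0.114 × 3.9000% = 7.6212%.

7.62%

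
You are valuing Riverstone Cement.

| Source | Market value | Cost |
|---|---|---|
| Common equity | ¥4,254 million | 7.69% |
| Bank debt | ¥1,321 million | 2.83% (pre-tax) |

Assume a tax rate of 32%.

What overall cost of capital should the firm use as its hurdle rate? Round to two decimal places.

Total capital V = 4254 + 1321 = 5575.
Equity: weight = 4254/5575 = 0.7630; cost = 7.69%.
Bank debt: weight = 1321/5575 = 0.2370; after-tax cost = 2.83% × (1 − 32%) = 1.9244%.
WACC = 0.7630 × 7.6900% + 0.2370 × 1.9244% = 6.3238%.

6.32%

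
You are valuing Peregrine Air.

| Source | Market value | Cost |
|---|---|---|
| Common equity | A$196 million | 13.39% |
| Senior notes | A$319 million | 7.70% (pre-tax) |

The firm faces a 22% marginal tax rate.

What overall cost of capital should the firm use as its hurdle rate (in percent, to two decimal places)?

8.82%

Total capital V = 196 + 319 = 515.
Equity: weight = 196/515 = 0.3806; cost = 13.39%.
Senior notes: weight = 319/515 = 0.6194; after-tax cost = 7.7% × (1 − 22%) = 6.0060%.
WACC = 0.3806 × 13.3900% + 0.6194 × 6.0060% = 8.8162%.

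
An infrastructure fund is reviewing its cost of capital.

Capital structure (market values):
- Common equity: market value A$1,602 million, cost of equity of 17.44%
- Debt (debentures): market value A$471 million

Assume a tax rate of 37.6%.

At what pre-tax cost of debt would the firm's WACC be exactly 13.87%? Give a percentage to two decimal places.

2.77%

Total capital V = 1602 + 471 = 2073.
Equity weight = 1602/2073 = 0.7728.
Debentures weight = 471/2073 = 0.2272.
Equity contribution = 0.7728 × 17.44% = 13.4775%.
Remaining for debt = 13.87% − 13.4775% = 0.3925%.
Rd × (1 − 37.6%) × 0.2272 = 0.3925%  ⇒  Rd = 2.7684%.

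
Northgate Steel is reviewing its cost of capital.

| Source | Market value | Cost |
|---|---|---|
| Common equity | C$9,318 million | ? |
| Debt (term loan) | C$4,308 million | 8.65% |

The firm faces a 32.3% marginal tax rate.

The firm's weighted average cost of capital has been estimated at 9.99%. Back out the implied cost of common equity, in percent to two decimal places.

11.90%

Total capital V = 9318 + 4308 = 13626.
Equity weight = 9318/13626 = 0.6838.
Term loan weight = 4308/13626 = 0.3162.
Debt contribution = 0.3162 × 8.65% × (1 − 32.3%) = 1.8515%.
Required equity contribution = 9.99% − 1.8515% = 8.1385%.
Re = 8.1385% / 0.6838 = 11.9013%.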